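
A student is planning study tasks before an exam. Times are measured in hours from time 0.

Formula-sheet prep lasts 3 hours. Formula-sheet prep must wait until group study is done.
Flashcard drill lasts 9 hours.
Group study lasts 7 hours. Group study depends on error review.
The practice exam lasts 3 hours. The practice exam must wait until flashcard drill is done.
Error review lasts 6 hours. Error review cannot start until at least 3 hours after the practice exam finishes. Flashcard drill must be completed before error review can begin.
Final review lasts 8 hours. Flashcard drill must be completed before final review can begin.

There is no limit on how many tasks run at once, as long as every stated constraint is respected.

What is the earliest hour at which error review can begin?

15

Flashcard drill can start immediately at hour 0; it finishes at hour 9.
The practice exam waits on flashcard drill (finishes hour 9), so it starts at hour 9 and finishes at 9 + 3 = hour 12.
Error review waits on the practice exam (finishes hour 12, plus 3-hour gap → hour 15); flashcard drill (finishes hour 9). The latest of these is hour 15, which is the earliest error review can start.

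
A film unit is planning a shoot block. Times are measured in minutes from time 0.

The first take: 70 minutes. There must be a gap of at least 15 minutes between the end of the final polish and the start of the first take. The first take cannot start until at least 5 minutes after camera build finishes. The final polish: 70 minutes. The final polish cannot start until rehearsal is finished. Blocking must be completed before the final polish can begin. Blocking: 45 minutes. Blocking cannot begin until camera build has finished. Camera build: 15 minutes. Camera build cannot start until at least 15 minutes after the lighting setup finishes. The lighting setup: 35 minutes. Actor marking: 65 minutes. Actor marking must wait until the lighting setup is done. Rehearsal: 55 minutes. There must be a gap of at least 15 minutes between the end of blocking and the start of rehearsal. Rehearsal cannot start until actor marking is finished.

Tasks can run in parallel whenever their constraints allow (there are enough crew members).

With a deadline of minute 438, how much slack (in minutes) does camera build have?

103

The lighting setup has no prerequisites, so it starts at minute 0 and finishes at minute 35.
Camera build cannot begin until the lighting setup (finishes minute 35, plus 15-minute gap → minute 50). It runs from minute 50 to 50 + 15 = minute 65.

Working backward from the deadline:
To finish by minute 438, the first take (duration 70) must start no later than minute 368.
The final polish feeds into the first take (must start by minute 368, minus 15-minute gap → minute 353); so the final polish must finish by minute 353 and therefore start by minute 283.
Rehearsal must finish before the final polish (must start by minute 283). With a 55-minute duration, rehearsal must start by 283 − 55 = minute 228.
Blocking has several dependents: rehearsal (must start by minute 228, minus 15-minute gap → minute 213); the final polish (must start by minute 283). The earliest of those limits is minute 213, so blocking must start by 213 − 45 = minute 168.
Camera build must finish in time for blocking (must start by minute 168); the first take (must start by minute 368, minus 5-minute gap → minute 363). The tightest is minute 168, so camera build must start by 168 − 15 = minute 153.
So camera build can start as early as minute 50 and as late as minute 153, giving 153 − 50 = 103 minutes of slack.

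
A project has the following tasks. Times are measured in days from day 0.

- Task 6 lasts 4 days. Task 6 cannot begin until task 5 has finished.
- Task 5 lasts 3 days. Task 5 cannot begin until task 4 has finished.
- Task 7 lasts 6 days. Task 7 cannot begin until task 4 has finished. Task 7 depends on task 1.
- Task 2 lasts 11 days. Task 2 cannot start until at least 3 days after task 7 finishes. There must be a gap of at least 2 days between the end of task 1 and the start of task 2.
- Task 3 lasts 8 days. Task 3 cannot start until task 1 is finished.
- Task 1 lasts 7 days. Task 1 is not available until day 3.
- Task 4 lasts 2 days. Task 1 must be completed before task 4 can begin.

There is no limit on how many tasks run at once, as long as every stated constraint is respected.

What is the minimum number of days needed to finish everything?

32

After its own release at day 3, task 1 can start at day 3 and finishes at day 10.
Task 4 cannot begin until task 1 (finishes day 10). It runs from day 10 to 10 + 2 = day 12.
Task 7 needs all of task 4 (finishes day 12); task 1 (finishes day 10). That puts its earliest start at day 12; it finishes at 12 + 6 = day 18.
For task 2: task 7 (finishes day 18, plus 3-day gap → day 21); task 1 (finishes day 10, plus 2-day gap → day 12). Taking the maximum gives a start of day 21, and it finishes at 21 + 11 = day 32.
Task 5 waits on task 4 (finishes day 12), so it starts at day 12 and finishes at 12 + 3 = day 15.
After task 5 (finishes day 15), task 6 can start at day 15 and finishes at day 19.
After task 1 (finishes day 10), task 3 can start at day 10 and finishes at day 18.
All tasks are finished once the last one completes. Finish times: Task 1 at 10, Task 2 at 32, Task 3 at 18, Task 4 at 12, Task 5 at 15, Task 6 at 19, Task 7 at 18. The latest is day 32.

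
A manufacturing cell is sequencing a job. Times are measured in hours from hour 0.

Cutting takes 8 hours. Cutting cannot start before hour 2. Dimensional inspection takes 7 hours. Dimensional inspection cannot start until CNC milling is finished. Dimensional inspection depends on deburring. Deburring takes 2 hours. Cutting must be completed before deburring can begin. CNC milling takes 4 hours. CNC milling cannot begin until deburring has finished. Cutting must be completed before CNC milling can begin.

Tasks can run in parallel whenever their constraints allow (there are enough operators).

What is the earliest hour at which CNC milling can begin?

12

Cutting cannot begin until its own release at hour 2. It runs from hour 2 to 2 + 8 = hour 10.
After cutting (finishes hour 10), deburring can start at hour 10 and finishes at hour 12.
CNC milling waits on deburring (finishes hour 12); cutting (finishes hour 10). The latest of these is hour 12, which is the earliest CNC milling can start.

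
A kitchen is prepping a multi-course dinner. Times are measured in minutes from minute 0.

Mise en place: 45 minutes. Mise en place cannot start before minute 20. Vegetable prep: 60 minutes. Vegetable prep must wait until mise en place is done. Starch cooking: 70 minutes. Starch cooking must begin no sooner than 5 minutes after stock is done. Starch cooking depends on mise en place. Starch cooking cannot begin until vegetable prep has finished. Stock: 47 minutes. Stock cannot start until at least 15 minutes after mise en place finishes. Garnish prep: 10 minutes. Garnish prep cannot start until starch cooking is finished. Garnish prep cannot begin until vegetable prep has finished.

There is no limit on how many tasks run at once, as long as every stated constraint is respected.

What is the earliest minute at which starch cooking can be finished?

202

Mise en place waits on its own release at minute 20, so it starts at minute 20 and finishes at 20 + 45 = minute 65.
Vegetable prep waits on mise en place (finishes minute 65), so it starts at minute 65 and finishes at 65 + 60 = minute 125.
Stock waits on mise en place (finishes minute 65, plus 15-minute gap → minute 80), so it starts at minute 80 and finishes at 80 + 47 = minute 127.
Starch cooking cannot start until stock (finishes minute 127, plus 5-minute gap → minute 132); mise en place (finishes minute 65); vegetable prep (finishes minute 125). The controlling bound is minute 132, so starch cooking finishes at 132 + 70 = minute 202.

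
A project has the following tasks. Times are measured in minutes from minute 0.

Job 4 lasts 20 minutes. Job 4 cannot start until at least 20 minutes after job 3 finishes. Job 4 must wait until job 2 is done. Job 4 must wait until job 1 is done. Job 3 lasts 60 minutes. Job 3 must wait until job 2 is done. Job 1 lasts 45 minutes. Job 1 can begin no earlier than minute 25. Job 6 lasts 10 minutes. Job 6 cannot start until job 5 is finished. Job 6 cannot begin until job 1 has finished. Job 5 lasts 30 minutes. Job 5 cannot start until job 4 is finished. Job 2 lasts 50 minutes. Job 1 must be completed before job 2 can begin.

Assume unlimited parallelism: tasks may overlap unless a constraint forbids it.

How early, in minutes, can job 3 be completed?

180

After its own release at minute 25, job 1 can start at minute 25 and finishes at minute 70.
Job 2 waits on job 1 (finishes minute 70), so it starts at minute 70 and finishes at 70 + 50 = minute 120.
After job 2 (finishes minute 120), job 3 can start at minute 120 and finishes at minute 180.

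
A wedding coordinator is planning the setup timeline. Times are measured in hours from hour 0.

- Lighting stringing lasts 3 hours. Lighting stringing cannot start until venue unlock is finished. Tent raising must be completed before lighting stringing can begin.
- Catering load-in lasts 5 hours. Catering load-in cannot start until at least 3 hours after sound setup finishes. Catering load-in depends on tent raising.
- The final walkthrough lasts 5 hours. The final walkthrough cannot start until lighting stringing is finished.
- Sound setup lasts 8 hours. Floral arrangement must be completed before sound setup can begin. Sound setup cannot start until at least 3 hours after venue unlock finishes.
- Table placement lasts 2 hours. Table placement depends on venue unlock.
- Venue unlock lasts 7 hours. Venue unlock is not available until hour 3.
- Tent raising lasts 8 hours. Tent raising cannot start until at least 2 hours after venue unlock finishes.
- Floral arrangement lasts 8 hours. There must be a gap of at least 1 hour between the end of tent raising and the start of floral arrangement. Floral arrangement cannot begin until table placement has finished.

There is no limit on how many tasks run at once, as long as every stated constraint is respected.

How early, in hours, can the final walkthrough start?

After its own release at hour 3, venue unlock can start at hour 3 and finishes at hour 10.
Tent raising cannot begin until venue unlock (finishes hour 10, plus 2-hour gap → hour 12). It runs from hour 12 to 12 + 8 = hour 20.
Lighting stringing has to wait for venue unlock (finishes hour 10); tent raising (finishes hour 20). The latest of these is hour 20, so lighting stringing runs hour 20 to 20 + 3 = hour 23.
The final walkthrough waits on lighting stringing (finishes hour 23), so the earliest it can start is hour 23.

23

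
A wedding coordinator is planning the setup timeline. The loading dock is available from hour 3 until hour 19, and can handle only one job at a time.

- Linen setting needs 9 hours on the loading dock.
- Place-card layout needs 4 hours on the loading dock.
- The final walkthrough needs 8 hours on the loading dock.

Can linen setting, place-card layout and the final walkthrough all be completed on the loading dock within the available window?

No

The loading dock window is 19 − 3 = 16 hours.
Running back to back, the jobs need 9 + 4 + 8 = 21 hours on the loading dock.
Since 21 > 16, they cannot all fit.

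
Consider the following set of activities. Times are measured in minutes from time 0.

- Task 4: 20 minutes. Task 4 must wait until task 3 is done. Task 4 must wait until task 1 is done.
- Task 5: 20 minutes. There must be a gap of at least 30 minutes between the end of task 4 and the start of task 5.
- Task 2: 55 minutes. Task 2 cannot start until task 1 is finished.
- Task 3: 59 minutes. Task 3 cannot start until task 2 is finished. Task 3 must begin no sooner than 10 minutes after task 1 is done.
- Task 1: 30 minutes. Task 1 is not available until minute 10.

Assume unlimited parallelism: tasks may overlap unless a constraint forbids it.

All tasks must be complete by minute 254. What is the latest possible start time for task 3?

125

Task 5 must finish by minute 254; it takes 20 minutes, so it must start by 254 − 20 = minute 234.
Task 4 has to be done before task 5 (must start by minute 234, minus 30-minute gap → minute 204). That means finishing by minute 204, i.e. starting by 204 − 20 = minute 184.
Since task 4 (must start by minute 184) depends on it, task 3 must finish by minute 184. Backing off its 59-minute duration gives a latest start of minute 125.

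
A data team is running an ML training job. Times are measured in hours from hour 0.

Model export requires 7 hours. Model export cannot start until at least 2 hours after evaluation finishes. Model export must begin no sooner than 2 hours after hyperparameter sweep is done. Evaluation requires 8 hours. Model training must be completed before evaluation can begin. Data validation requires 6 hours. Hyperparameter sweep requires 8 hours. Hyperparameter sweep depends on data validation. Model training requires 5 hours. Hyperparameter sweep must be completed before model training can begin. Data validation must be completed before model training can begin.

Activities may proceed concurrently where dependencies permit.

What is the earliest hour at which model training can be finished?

Data validation can start immediately at hour 0; it finishes at hour 6.
Hyperparameter sweep waits on data validation (finishes hour 6), so it starts at hour 6 and finishes at 6 + 8 = hour 14.
For model training: hyperparameter sweep (finishes hour 14); data validation (finishes hour 6). Taking the maximum gives a start of hour 14, and it finishes at 14 + 5 = hour 19.

19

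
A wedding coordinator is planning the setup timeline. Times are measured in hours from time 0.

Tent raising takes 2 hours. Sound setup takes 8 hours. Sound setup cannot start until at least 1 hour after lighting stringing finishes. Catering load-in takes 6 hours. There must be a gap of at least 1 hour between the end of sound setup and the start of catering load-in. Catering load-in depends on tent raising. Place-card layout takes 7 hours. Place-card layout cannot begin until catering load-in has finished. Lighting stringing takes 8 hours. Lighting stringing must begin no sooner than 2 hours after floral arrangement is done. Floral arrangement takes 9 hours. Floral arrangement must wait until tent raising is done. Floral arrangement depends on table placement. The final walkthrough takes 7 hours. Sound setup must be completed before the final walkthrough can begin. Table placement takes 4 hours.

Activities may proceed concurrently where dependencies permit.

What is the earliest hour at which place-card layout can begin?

Table placement has no prerequisites, so it starts at hour 0 and finishes at hour 4.
Tent raising has no prerequisites, so it starts at hour 0 and finishes at hour 2.
Floral arrangement has to wait for tent raising (finishes hour 2); table placement (finishes hour 4). The latest of these is hour 4, so floral arrangement runs hour 4 to 4 + 9 = hour 13.
Lighting stringing waits on floral arrangement (finishes hour 13, plus 2-hour gap → hour 15), so it starts at hour 15 and finishes at 15 + 8 = hour 23.
Sound setup cannot begin until lighting stringing (finishes hour 23, plus 1-hour gap → hour 24). It runs from hour 24 to 24 + 8 = hour 32.
Catering load-in has to wait for sound setup (finishes hour 32, plus 1-hour gap → hour 33); tent raising (finishes hour 2). The latest of these is hour 33, so catering load-in runs hour 33 to 33 + 6 = hour 39.
Place-card layout waits on catering load-in (finishes hour 39), so the earliest it can start is hour 39.

39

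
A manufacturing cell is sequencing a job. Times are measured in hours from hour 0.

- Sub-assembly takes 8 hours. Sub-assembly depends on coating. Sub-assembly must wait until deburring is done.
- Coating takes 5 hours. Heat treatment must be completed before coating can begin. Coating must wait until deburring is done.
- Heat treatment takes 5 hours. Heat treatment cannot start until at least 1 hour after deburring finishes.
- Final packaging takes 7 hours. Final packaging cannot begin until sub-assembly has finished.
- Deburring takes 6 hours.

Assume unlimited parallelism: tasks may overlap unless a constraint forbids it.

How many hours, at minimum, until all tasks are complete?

Deburring can start immediately at hour 0; it finishes at hour 6.
Heat treatment cannot begin until deburring (finishes hour 6, plus 1-hour gap → hour 7). It runs from hour 7 to 7 + 5 = hour 12.
Coating cannot start until heat treatment (finishes hour 12); deburring (finishes hour 6). The controlling bound is hour 12, so coating finishes at 12 + 5 = hour 17.
For sub-assembly: coating (finishes hour 17); deburring (finishes hour 6). Taking the maximum gives a start of hour 17, and it finishes at 17 + 8 = hour 25.
Final packaging waits on sub-assembly (finishes hour 25), so it starts at hour 25 and finishes at 25 + 7 = hour 32.
All tasks are finished once the last one completes. Finish times: Deburring at 6, Heat treatment at 12, Coating at 17, Sub-assembly at 25, Final packaging at 32. The latest is hour 32.

32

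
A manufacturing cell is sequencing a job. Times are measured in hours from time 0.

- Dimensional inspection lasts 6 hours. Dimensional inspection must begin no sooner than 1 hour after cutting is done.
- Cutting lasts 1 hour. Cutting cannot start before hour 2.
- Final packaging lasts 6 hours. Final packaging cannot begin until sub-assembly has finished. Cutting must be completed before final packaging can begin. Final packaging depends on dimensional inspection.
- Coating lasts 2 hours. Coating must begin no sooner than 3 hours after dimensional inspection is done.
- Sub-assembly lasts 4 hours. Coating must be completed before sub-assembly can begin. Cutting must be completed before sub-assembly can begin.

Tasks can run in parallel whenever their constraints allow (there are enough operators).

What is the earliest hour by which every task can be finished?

Cutting cannot begin until its own release at hour 2. It runs from hour 2 to 2 + 1 = hour 3.
Dimensional inspection waits on cutting (finishes hour 3, plus 1-hour gap → hour 4), so it starts at hour 4 and finishes at 4 + 6 = hour 10.
Coating cannot begin until dimensional inspection (finishes hour 10, plus 3-hour gap → hour 13). It runs from hour 13 to 13 + 2 = hour 15.
Sub-assembly needs all of coating (finishes hour 15); cutting (finishes hour 3). That puts its earliest start at hour 15; it finishes at 15 + 4 = hour 19.
Final packaging has to wait for sub-assembly (finishes hour 19); cutting (finishes hour 3); dimensional inspection (finishes hour 10). The latest of these is hour 19, so final packaging runs hour 19 to 19 + 6 = hour 25.
All tasks are finished once the last one completes. Finish times: Cutting at 3, Dimensional inspection at 10, Coating at 15, Sub-assembly at 19, Final packaging at 25. The latest is hour 25.

25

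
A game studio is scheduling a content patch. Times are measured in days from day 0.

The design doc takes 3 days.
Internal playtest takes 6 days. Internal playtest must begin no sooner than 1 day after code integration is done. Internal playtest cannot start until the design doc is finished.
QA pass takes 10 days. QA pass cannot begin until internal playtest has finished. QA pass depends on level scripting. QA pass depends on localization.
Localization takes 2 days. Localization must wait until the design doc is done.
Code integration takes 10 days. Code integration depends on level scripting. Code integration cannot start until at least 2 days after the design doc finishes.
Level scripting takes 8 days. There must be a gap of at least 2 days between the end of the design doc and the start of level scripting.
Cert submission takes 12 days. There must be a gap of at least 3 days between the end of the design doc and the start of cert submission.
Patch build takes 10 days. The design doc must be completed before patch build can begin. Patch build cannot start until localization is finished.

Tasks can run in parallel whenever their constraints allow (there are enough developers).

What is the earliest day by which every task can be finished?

Nothing blocks the design doc, so it runs from day 0 to day 3.
Cert submission waits on the design doc (finishes day 3, plus 3-day gap → day 6), so it starts at day 6 and finishes at 6 + 12 = day 18.
Localization cannot begin until the design doc (finishes day 3). It runs from day 3 to 3 + 2 = day 5.
Patch build needs all of the design doc (finishes day 3); localization (finishes day 5). That puts its earliest start at day 5; it finishes at 5 + 10 = day 15.
Level scripting waits on the design doc (finishes day 3, plus 2-day gap → day 5), so it starts at day 5 and finishes at 5 + 8 = day 13.
For code integration: level scripting (finishes day 13); the design doc (finishes day 3, plus 2-day gap → day 5). Taking the maximum gives a start of day 13, and it finishes at 13 + 10 = day 23.
Internal playtest needs all of code integration (finishes day 23, plus 1-day gap → day 24); the design doc (finishes day 3). That puts its earliest start at day 24; it finishes at 24 + 6 = day 30.
For QA pass: internal playtest (finishes day 30); level scripting (finishes day 13); localization (finishes day 5). Taking the maximum gives a start of day 30, and it finishes at 30 + 10 = day 40.
All tasks are finished once the last one completes. Finish times: The design doc at 3, Level scripting at 13, Code integration at 23, Internal playtest at 30, Localization at 5, QA pass at 40, Cert submission at 18, Patch build at 15. The latest is day 40.

40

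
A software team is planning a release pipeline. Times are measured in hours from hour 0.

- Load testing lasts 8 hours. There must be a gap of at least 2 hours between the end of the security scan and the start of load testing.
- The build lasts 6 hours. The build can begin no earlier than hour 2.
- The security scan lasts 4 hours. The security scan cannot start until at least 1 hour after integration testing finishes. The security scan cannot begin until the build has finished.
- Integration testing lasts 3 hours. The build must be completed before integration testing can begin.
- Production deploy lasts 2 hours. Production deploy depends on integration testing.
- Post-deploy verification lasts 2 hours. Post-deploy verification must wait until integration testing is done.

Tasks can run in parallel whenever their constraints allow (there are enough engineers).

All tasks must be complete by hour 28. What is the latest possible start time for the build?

4

Load testing has no dependents, so it just needs to finish by hour 28. Starting by 28 − 8 = hour 20 achieves that.
The security scan feeds into load testing (must start by hour 20, minus 2-hour gap → hour 18); so the security scan must finish by hour 18 and therefore start by hour 14.
To finish by hour 28, production deploy (duration 2) must start no later than hour 26.
Nothing follows post-deploy verification; the deadline of hour 28 is its only limit. It must start by 28 − 2 = hour 26.
Integration testing has several dependents: the security scan (must start by hour 14, minus 1-hour gap → hour 13); production deploy (must start by hour 26); post-deploy verification (must start by hour 26). The earliest of those limits is hour 13, so integration testing must start by 13 − 3 = hour 10.
The build must finish in time for integration testing (must start by hour 10); the security scan (must start by hour 14). The tightest is hour 10, so the build must start by 10 − 6 = hour 4.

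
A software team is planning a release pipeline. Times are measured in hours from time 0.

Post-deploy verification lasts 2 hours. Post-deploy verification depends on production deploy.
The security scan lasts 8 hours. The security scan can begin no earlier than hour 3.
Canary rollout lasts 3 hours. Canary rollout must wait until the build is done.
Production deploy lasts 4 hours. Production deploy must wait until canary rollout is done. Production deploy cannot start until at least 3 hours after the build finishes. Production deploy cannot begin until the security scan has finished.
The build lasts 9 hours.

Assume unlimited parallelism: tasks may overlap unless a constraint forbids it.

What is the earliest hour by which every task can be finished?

18

After its own release at hour 3, the security scan can start at hour 3 and finishes at hour 11.
Nothing blocks the build, so it runs from hour 0 to hour 9.
After the build (finishes hour 9), canary rollout can start at hour 9 and finishes at hour 12.
Production deploy has to wait for canary rollout (finishes hour 12); the build (finishes hour 9, plus 3-hour gap → hour 12); the security scan (finishes hour 11). The latest of these is hour 12, so production deploy runs hour 12 to 12 + 4 = hour 16.
Post-deploy verification cannot begin until production deploy (finishes hour 16). It runs from hour 16 to 16 + 2 = hour 18.
All tasks are finished once the last one completes. Finish times: The build at 9, The security scan at 11, Canary rollout at 12, Production deploy at 16, Post-deploy verification at 18. The latest is hour 18.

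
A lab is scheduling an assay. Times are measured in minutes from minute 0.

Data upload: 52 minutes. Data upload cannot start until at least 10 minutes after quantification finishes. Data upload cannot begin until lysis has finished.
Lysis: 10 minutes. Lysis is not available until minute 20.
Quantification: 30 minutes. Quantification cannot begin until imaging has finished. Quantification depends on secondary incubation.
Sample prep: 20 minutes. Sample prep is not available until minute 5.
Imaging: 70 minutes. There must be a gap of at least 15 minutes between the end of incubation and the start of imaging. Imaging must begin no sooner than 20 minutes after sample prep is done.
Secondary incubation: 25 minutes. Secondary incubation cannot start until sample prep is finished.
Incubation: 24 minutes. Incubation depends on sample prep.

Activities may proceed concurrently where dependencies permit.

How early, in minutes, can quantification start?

134

Sample prep waits on its own release at minute 5, so it starts at minute 5 and finishes at 5 + 20 = minute 25.
Secondary incubation waits on sample prep (finishes minute 25), so it starts at minute 25 and finishes at 25 + 25 = minute 50.
After sample prep (finishes minute 25), incubation can start at minute 25 and finishes at minute 49.
For imaging: incubation (finishes minute 49, plus 15-minute gap → minute 64); sample prep (finishes minute 25, plus 20-minute gap → minute 45). Taking the maximum gives a start of minute 64, and it finishes at 64 + 70 = minute 134.
Quantification waits on imaging (finishes minute 134); secondary incubation (finishes minute 50). The latest of these is minute 134, which is the earliest quantification can start.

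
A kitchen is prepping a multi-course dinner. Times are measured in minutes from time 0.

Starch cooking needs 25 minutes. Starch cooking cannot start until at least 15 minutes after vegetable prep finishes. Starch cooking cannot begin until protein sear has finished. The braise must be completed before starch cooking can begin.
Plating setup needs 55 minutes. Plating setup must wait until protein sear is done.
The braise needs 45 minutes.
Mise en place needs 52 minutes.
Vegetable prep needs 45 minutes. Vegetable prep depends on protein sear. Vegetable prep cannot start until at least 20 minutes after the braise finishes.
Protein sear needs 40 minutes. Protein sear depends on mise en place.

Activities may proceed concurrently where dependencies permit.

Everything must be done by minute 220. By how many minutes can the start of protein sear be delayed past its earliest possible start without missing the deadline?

Nothing blocks mise en place, so it runs from minute 0 to minute 52.
Protein sear cannot begin until mise en place (finishes minute 52). It runs from minute 52 to 52 + 40 = minute 92.

Working backward from the deadline:
Starch cooking has no dependents, so it just needs to finish by minute 220. Starting by 220 − 25 = minute 195 achieves that.
Since starch cooking (must start by minute 195, minus 15-minute gap → minute 180) depends on it, vegetable prep must finish by minute 180. Backing off its 45-minute duration gives a latest start of minute 135.
Plating setup has no dependents, so it just needs to finish by minute 220. Starting by 220 − 55 = minute 165 achieves that.
Protein sear has several dependents: vegetable prep (must start by minute 135); starch cooking (must start by minute 195); plating setup (must start by minute 165). The earliest of those limits is minute 135, so protein sear must start by 135 − 40 = minute 95.
So protein sear can start as early as minute 52 and as late as minute 95, giving 95 − 52 = 43 minutes of slack.

43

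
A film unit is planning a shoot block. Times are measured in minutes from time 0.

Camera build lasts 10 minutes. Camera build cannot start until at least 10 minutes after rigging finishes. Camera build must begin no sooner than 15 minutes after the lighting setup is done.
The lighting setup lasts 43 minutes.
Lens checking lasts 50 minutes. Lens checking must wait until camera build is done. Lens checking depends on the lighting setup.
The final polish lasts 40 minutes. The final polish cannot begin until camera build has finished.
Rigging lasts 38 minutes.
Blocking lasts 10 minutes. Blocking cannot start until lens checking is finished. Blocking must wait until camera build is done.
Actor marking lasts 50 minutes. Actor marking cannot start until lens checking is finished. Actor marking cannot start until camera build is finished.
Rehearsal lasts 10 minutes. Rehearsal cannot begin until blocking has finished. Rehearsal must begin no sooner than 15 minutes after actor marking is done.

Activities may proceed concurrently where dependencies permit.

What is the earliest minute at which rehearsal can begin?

The lighting setup has no prerequisites, so it starts at minute 0 and finishes at minute 43.
Rigging has no prerequisites, so it starts at minute 0 and finishes at minute 38.
Camera build cannot start until rigging (finishes minute 38, plus 10-minute gap → minute 48); the lighting setup (finishes minute 43, plus 15-minute gap → minute 58). The controlling bound is minute 58, so camera build finishes at 58 + 10 = minute 68.
Lens checking has to wait for camera build (finishes minute 68); the lighting setup (finishes minute 43). The latest of these is minute 68, so lens checking runs minute 68 to 68 + 50 = minute 118.
Actor marking has to wait for lens checking (finishes minute 118); camera build (finishes minute 68). The latest of these is minute 118, so actor marking runs minute 118 to 118 + 50 = minute 168.
Blocking cannot start until lens checking (finishes minute 118); camera build (finishes minute 68). The controlling bound is minute 118, so blocking finishes at 118 + 10 = minute 128.
Rehearsal waits on blocking (finishes minute 128); actor marking (finishes minute 168, plus 15-minute gap → minute 183). The latest of these is minute 183, which is the earliest rehearsal can start.

183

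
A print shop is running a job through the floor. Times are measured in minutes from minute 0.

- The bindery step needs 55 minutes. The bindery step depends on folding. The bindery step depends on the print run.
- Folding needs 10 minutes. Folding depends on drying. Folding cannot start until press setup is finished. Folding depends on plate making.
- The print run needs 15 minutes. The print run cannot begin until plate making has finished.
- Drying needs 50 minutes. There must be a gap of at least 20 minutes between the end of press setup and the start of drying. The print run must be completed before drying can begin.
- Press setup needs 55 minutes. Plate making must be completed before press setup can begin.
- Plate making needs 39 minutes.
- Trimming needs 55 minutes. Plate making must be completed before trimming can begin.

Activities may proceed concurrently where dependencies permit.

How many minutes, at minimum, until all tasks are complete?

229

Nothing blocks plate making, so it runs from minute 0 to minute 39.
After plate making (finishes minute 39), trimming can start at minute 39 and finishes at minute 94.
The print run waits on plate making (finishes minute 39), so it starts at minute 39 and finishes at 39 + 15 = minute 54.
After plate making (finishes minute 39), press setup can start at minute 39 and finishes at minute 94.
Drying has to wait for press setup (finishes minute 94, plus 20-minute gap → minute 114); the print run (finishes minute 54). The latest of these is minute 114, so drying runs minute 114 to 114 + 50 = minute 164.
Folding needs all of drying (finishes minute 164); press setup (finishes minute 94); plate making (finishes minute 39). That puts its earliest start at minute 164; it finishes at 164 + 10 = minute 174.
The bindery step needs all of folding (finishes minute 174); the print run (finishes minute 54). That puts its earliest start at minute 174; it finishes at 174 + 55 = minute 229.
All tasks are finished once the last one completes. Finish times: Plate making at 39, Press setup at 94, The print run at 54, Drying at 164, Trimming at 94, Folding at 174, The bindery step at 229. The latest is minute 229.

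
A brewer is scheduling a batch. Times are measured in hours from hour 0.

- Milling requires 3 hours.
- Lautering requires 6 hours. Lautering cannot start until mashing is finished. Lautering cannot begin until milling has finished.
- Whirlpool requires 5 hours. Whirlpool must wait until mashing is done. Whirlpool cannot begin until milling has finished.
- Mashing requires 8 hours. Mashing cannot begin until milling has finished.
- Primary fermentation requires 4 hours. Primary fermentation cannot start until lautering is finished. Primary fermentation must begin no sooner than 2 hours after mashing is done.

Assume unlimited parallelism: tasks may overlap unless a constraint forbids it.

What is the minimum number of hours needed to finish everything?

Milling can start immediately at hour 0; it finishes at hour 3.
Mashing waits on milling (finishes hour 3), so it starts at hour 3 and finishes at 3 + 8 = hour 11.
Whirlpool needs all of mashing (finishes hour 11); milling (finishes hour 3). That puts its earliest start at hour 11; it finishes at 11 + 5 = hour 16.
Lautering has to wait for mashing (finishes hour 11); milling (finishes hour 3). The latest of these is hour 11, so lautering runs hour 11 to 11 + 6 = hour 17.
For primary fermentation: lautering (finishes hour 17); mashing (finishes hour 11, plus 2-hour gap → hour 13). Taking the maximum gives a start of hour 17, and it finishes at 17 + 4 = hour 21.
All tasks are finished once the last one completes. Finish times: Milling at 3, Mashing at 11, Lautering at 17, Whirlpool at 16, Primary fermentation at 21. The latest is hour 21.

21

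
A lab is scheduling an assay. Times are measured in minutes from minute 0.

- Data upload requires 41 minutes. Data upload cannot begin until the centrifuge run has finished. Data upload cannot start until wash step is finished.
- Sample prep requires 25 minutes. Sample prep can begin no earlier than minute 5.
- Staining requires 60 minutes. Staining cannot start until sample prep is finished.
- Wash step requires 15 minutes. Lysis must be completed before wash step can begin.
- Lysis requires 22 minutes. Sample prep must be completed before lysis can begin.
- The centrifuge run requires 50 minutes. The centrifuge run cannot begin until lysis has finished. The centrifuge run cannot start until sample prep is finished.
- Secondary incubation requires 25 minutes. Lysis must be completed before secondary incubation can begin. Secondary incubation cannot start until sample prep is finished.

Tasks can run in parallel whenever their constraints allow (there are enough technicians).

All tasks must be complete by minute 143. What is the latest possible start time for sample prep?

To finish by minute 143, data upload (duration 41) must start no later than minute 102.
The centrifuge run must finish before data upload (must start by minute 102). With a 50-minute duration, the centrifuge run must start by 102 − 50 = minute 52.
Wash step has to be done before data upload (must start by minute 102). That means finishing by minute 102, i.e. starting by 102 − 15 = minute 87.
To finish by minute 143, secondary incubation (duration 25) must start no later than minute 118.
Lysis feeds the centrifuge run (must start by minute 52); wash step (must start by minute 87); secondary incubation (must start by minute 118). Taking the minimum, lysis must finish by minute 52 and start by 52 − 22 = minute 30.
Staining must finish by minute 143; it takes 60 minutes, so it must start by 143 − 60 = minute 83.
Sample prep feeds lysis (must start by minute 30); the centrifuge run (must start by minute 52); staining (must start by minute 83); secondary incubation (must start by minute 118). Taking the minimum, sample prep must finish by minute 30 and start by 30 − 25 = minute 5.

5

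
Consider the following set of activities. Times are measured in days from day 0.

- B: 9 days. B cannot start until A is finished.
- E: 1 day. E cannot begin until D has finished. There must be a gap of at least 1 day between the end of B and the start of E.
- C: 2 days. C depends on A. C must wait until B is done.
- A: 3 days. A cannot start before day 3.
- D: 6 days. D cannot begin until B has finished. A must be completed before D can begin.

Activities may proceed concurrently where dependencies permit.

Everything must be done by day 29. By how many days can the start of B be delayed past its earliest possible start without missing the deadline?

A waits on its own release at day 3, so it starts at day 3 and finishes at 3 + 3 = day 6.
B cannot begin until A (finishes day 6). It runs from day 6 to 6 + 9 = day 15.

Working backward from the deadline:
To finish by day 29, C (duration 2) must start no later than day 27.
To finish by day 29, E (duration 1) must start no later than day 28.
D feeds into E (must start by day 28); so D must finish by day 28 and therefore start by day 22.
B must finish in time for C (must start by day 27); D (must start by day 22); E (must start by day 28, minus 1-day gap → day 27). The tightest is day 22, so B must start by 22 − 9 = day 13.
So B can start as early as day 6 and as late as day 13, giving 13 − 6 = 7 days of slack.

7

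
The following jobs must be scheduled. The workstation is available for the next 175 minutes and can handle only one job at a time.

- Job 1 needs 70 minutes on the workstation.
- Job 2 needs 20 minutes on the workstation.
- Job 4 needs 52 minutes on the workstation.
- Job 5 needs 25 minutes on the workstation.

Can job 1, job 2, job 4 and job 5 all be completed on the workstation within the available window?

Yes

Running back to back, the jobs need 70 + 20 + 52 + 25 = 167 minutes on the workstation.
Since 167 ≤ 175, they fit within the window.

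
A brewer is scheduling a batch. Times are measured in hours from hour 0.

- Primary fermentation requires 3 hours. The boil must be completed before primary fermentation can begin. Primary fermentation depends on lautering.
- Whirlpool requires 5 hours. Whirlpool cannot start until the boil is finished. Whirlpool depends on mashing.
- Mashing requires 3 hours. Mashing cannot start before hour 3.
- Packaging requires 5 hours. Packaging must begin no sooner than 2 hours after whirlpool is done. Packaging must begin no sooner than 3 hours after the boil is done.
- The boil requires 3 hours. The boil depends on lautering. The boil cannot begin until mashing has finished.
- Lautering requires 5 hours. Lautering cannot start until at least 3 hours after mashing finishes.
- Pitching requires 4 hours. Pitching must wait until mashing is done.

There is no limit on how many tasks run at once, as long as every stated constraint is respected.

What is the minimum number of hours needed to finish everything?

After its own release at hour 3, mashing can start at hour 3 and finishes at hour 6.
After mashing (finishes hour 6), pitching can start at hour 6 and finishes at hour 10.
Lautering cannot begin until mashing (finishes hour 6, plus 3-hour gap → hour 9). It runs from hour 9 to 9 + 5 = hour 14.
The boil cannot start until lautering (finishes hour 14); mashing (finishes hour 6). The controlling bound is hour 14, so the boil finishes at 14 + 3 = hour 17.
Primary fermentation needs all of the boil (finishes hour 17); lautering (finishes hour 14). That puts its earliest start at hour 17; it finishes at 17 + 3 = hour 20.
Whirlpool cannot start until the boil (finishes hour 17); mashing (finishes hour 6). The controlling bound is hour 17, so whirlpool finishes at 17 + 5 = hour 22.
Packaging needs all of whirlpool (finishes hour 22, plus 2-hour gap → hour 24); the boil (finishes hour 17, plus 3-hour gap → hour 20). That puts its earliest start at hour 24; it finishes at 24 + 5 = hour 29.
All tasks are finished once the last one completes. Finish times: Mashing at 6, Lautering at 14, The boil at 17, Whirlpool at 22, Pitching at 10, Primary fermentation at 20, Packaging at 29. The latest is hour 29.

29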